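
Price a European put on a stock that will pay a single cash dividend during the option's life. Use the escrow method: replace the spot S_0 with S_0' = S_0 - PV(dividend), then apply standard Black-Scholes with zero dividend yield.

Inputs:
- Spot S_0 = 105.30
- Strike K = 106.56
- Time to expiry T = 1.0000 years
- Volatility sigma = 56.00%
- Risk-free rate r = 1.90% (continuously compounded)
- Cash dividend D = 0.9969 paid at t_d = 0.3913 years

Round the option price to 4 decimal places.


PV(D) = D * exp(-r * t_d) = 0.9969 * 0.99259287 = 0.98951583
S_0' = S_0 - PV(D) = 105.3000 - 0.98951583 = 104.31048417
d1 = (ln(S_0'/K) + (r + sigma^2/2)*T) / (sigma*sqrt(T)) = 0.27582798
d2 = d1 - sigma*sqrt(T) = -0.28417202
exp(-rT) = 0.98117936
N(-d1) = 0.39134010; N(-d2) = 0.61186072
P = K * exp(-rT) * N(-d2) - S_0' * N(-d1) = 106.5600 * 0.98117936 * 0.61186072 - 104.31048417 * 0.39134010 = 23.1519

Answer: Price = 23.1519


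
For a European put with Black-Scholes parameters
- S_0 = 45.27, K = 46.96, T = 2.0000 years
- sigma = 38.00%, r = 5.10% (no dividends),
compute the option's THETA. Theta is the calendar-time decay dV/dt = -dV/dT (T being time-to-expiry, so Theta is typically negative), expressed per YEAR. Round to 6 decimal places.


d1 = 0.3903013317; d2 = -0.1470998220
phi(d1) = 0.3696842197; exp(-qT) = 1.0000000000; exp(-rT) = 0.9030295517
Theta = -S*exp(-qT)*phi(d1)*sigma/(2*sqrt(T)) + r*K*exp(-rT)*N(-d2) - q*S*exp(-qT)*N(-d1)
N(-d1) = 0.3481568694; N(-d2) = 0.5584733848; sqrt(T) = 1.4142135624
Term 1 = -45.2700 * 1.0000000000 * 0.3696842197 * 0.3800 / (2 * 1.4142135624) = -2.2484333084
Term 2 = 0.0510 * 46.9600 * 0.9030295517 * 0.5584733848 = 1.2078213662
Term 3 = 0 (no dividend yield, q = 0)
Theta = -2.2484333084 + (1.2078213662) + (0.0000000000) = -1.040612

Answer: Theta = -1.040612


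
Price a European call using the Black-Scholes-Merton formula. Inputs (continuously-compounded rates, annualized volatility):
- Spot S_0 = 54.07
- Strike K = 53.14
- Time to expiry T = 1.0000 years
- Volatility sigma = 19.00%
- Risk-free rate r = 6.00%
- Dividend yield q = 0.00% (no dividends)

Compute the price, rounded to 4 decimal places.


Answer: Price = 6.2732

Derivation:
d1 = (ln(S/K) + (r - q + 0.5*sigma^2) * T) / (sigma * sqrt(T)) = 0.50210296
d2 = d1 - sigma * sqrt(T) = 0.31210296
exp(-rT) = 0.94176453; exp(-qT) = 1.00000000
C = S_0 * exp(-qT) * N(d1) - K * exp(-rT) * N(d2)
N(d1) = 0.69220245; N(d2) = 0.62251886
C = 54.0700 * 1.00000000 * 0.69220245 - 53.1400 * 0.94176453 * 0.62251886 = 6.2732


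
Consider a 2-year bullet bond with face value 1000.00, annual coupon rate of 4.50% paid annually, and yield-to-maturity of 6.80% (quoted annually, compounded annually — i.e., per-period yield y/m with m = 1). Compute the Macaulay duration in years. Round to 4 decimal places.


Answer: Macaulay duration = 1.9560 years

Derivation:
Coupon per period c = face * coupon_rate / m = 45.000000
Periods per year m = 1; per-period yield y/m = 0.068000
Number of cashflows N = 2
Cashflows (t years, CF_t, discount factor 1/(1+y/m)^(m*t), PV):
  t = 1.0000: CF_t = 45.000000, DF = 0.936330, PV = 42.134831
  t = 2.0000: CF_t = 1045.000000, DF = 0.876713, PV = 916.165187
Price P = sum_t PV_t = 958.300018
Macaulay numerator sum_t t * PV_t:
  t * PV_t at t = 1.0000: 42.134831
  t * PV_t at t = 2.0000: 1832.330374
Macaulay duration D = (sum_t t * PV_t) / P = 1874.465205 / 958.300018 = 1.956032


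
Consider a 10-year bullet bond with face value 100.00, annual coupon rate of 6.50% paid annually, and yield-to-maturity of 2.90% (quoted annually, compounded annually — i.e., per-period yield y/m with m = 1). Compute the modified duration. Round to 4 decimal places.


Answer: Modified duration = 7.7583

Derivation:
Coupon per period c = face * coupon_rate / m = 6.500000
Periods per year m = 1; per-period yield y/m = 0.029000
Number of cashflows N = 10
Cashflows (t years, CF_t, discount factor 1/(1+y/m)^(m*t), PV):
  t = 1.0000: CF_t = 6.500000, DF = 0.971817, PV = 6.316812
  t = 2.0000: CF_t = 6.500000, DF = 0.944429, PV = 6.138788
  t = 3.0000: CF_t = 6.500000, DF = 0.917812, PV = 5.965780
  t = 4.0000: CF_t = 6.500000, DF = 0.891946, PV = 5.797648
  t = 5.0000: CF_t = 6.500000, DF = 0.866808, PV = 5.634255
  t = 6.0000: CF_t = 6.500000, DF = 0.842379, PV = 5.475466
  t = 7.0000: CF_t = 6.500000, DF = 0.818639, PV = 5.321153
  t = 8.0000: CF_t = 6.500000, DF = 0.795567, PV = 5.171188
  t = 9.0000: CF_t = 6.500000, DF = 0.773146, PV = 5.025450
  t = 10.0000: CF_t = 106.500000, DF = 0.751357, PV = 80.019505
Price P = sum_t PV_t = 130.866046
First compute Macaulay numerator sum_t t * PV_t:
  t * PV_t at t = 1.0000: 6.316812
  t * PV_t at t = 2.0000: 12.277575
  t * PV_t at t = 3.0000: 17.897340
  t * PV_t at t = 4.0000: 23.190593
  t * PV_t at t = 5.0000: 28.171274
  t * PV_t at t = 6.0000: 32.852798
  t * PV_t at t = 7.0000: 37.248070
  t * PV_t at t = 8.0000: 41.369507
  t * PV_t at t = 9.0000: 45.229053
  t * PV_t at t = 10.0000: 800.195049
Macaulay duration D = 1044.748071 / 130.866046 = 7.983339
Modified duration = D / (1 + y/m) = 7.983339 / (1 + 0.029000) = 7.758347


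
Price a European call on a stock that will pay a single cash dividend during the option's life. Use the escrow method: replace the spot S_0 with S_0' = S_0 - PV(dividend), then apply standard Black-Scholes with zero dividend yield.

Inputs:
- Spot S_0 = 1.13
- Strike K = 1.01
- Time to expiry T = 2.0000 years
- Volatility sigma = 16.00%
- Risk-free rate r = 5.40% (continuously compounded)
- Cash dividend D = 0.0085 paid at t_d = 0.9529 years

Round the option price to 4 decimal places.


Answer: Price = 0.2365

Derivation:
PV(D) = D * exp(-r * t_d) = 0.0085 * 0.94984487 = 0.00807368
S_0' = S_0 - PV(D) = 1.1300 - 0.00807368 = 1.12192632
d1 = (ln(S_0'/K) + (r + sigma^2/2)*T) / (sigma*sqrt(T)) = 1.05490081
d2 = d1 - sigma*sqrt(T) = 0.82862664
exp(-rT) = 0.89762760
N(d1) = 0.85426465; N(d2) = 0.79634214
C = S_0' * N(d1) - K * exp(-rT) * N(d2) = 1.12192632 * 0.85426465 - 1.0100 * 0.89762760 * 0.79634214 = 0.2365


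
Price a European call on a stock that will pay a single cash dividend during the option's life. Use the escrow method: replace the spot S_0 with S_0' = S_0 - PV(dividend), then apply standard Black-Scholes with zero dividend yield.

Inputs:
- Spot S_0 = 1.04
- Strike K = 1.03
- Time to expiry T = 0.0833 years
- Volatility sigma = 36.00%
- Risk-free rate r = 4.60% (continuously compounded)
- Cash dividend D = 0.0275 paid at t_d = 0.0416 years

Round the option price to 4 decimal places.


Answer: Price = 0.0358

Derivation:
PV(D) = D * exp(-r * t_d) = 0.0275 * 0.99808823 = 0.02744743
S_0' = S_0 - PV(D) = 1.0400 - 0.02744743 = 1.01255257
d1 = (ln(S_0'/K) + (r + sigma^2/2)*T) / (sigma*sqrt(T)) = -0.07559719
d2 = d1 - sigma*sqrt(T) = -0.17949945
exp(-rT) = 0.99617553
N(d1) = 0.46986979; N(d2) = 0.42877277
C = S_0' * N(d1) - K * exp(-rT) * N(d2) = 1.01255257 * 0.46986979 - 1.0300 * 0.99617553 * 0.42877277 = 0.0358


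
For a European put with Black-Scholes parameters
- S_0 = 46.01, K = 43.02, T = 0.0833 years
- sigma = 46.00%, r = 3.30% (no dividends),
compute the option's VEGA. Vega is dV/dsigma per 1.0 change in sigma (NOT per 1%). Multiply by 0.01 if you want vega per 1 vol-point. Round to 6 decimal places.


d1 = 0.5932005638; d2 = 0.4604365626
phi(d1) = 0.3345790891; exp(-qT) = 1.0000000000; exp(-rT) = 0.9972548748
Vega = S * exp(-qT) * phi(d1) * sqrt(T) = 46.0100 * 1.0000000000 * 0.3345790891 * 0.2886173938 = 4.442972

Answer: Vega = 4.442972


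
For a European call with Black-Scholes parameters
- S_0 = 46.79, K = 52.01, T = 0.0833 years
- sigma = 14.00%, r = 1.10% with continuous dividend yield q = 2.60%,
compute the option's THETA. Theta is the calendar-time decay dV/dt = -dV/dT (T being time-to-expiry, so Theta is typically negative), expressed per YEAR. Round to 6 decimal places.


d1 = -2.6282858798; d2 = -2.6686923149
phi(d1) = 0.0126148339; exp(-qT) = 0.9978365437; exp(-rT) = 0.9990841197
Theta = -S*exp(-qT)*phi(d1)*sigma/(2*sqrt(T)) - r*K*exp(-rT)*N(d2) + q*S*exp(-qT)*N(d1)
N(d1) = 0.0042908181; N(d2) = 0.0038073586; sqrt(T) = 0.2886173938
Term 1 = -46.7900 * 0.9978365437 * 0.0126148339 * 0.1400 / (2 * 0.2886173938) = -0.1428464744
Term 2 = -0.0110 * 52.0100 * 0.9990841197 * 0.0038073586 = -0.0021762329
Term 3 = 0.0260 * 46.7900 * 0.9978365437 * 0.0042908181 = 0.0052086587
Theta = -0.1428464744 + (-0.0021762329) + (0.0052086587) = -0.139814

Answer: Theta = -0.139814


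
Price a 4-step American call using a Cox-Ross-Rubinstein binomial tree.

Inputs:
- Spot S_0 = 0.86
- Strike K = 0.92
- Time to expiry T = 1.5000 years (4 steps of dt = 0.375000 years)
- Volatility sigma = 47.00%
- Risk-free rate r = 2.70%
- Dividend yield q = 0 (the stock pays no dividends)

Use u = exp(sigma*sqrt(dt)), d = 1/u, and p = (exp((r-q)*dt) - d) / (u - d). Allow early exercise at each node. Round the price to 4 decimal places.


Answer: Price = V(0,0) = 0.1834

Derivation:
dt = T/N = 0.375000
u = exp(sigma*sqrt(dt)) = 1.333511; d = 1/u = 0.749900
p = (exp((r-q)*dt) - d) / (u - d) = 0.445976
Discount per step: exp(-r*dt) = 0.989926
Stock lattice S(k, i) with i counting down-moves:
  k=0: S(0,0) = 0.8600
  k=1: S(1,0) = 1.1468; S(1,1) = 0.6449
  k=2: S(2,0) = 1.5293; S(2,1) = 0.8600; S(2,2) = 0.4836
  k=3: S(3,0) = 2.0393; S(3,1) = 1.1468; S(3,2) = 0.6449; S(3,3) = 0.3627
  k=4: S(4,0) = 2.7195; S(4,1) = 1.5293; S(4,2) = 0.8600; S(4,3) = 0.4836; S(4,4) = 0.2720
Terminal payoffs V(N, i) = max(S_T - K, 0):
  V(4,0) = 1.799471; V(4,1) = 0.609296; V(4,2) = 0.000000; V(4,3) = 0.000000; V(4,4) = 0.000000
Backward induction: V(k, i) = exp(-r*dt) * [p * V(k+1, i) + (1-p) * V(k+1, i+1)]; then take max(V_cont, immediate exercise) for American.
  V(3,0) = exp(-r*dt) * [p*1.799471 + (1-p)*0.609296] = 1.128600; exercise = 1.119332; V(3,0) = max -> 1.128600
  V(3,1) = exp(-r*dt) * [p*0.609296 + (1-p)*0.000000] = 0.268994; exercise = 0.226819; V(3,1) = max -> 0.268994
  V(3,2) = exp(-r*dt) * [p*0.000000 + (1-p)*0.000000] = 0.000000; exercise = 0.000000; V(3,2) = max -> 0.000000
  V(3,3) = exp(-r*dt) * [p*0.000000 + (1-p)*0.000000] = 0.000000; exercise = 0.000000; V(3,3) = max -> 0.000000
  V(2,0) = exp(-r*dt) * [p*1.128600 + (1-p)*0.268994] = 0.645786; exercise = 0.609296; V(2,0) = max -> 0.645786
  V(2,1) = exp(-r*dt) * [p*0.268994 + (1-p)*0.000000] = 0.118756; exercise = 0.000000; V(2,1) = max -> 0.118756
  V(2,2) = exp(-r*dt) * [p*0.000000 + (1-p)*0.000000] = 0.000000; exercise = 0.000000; V(2,2) = max -> 0.000000
  V(1,0) = exp(-r*dt) * [p*0.645786 + (1-p)*0.118756] = 0.350234; exercise = 0.226819; V(1,0) = max -> 0.350234
  V(1,1) = exp(-r*dt) * [p*0.118756 + (1-p)*0.000000] = 0.052429; exercise = 0.000000; V(1,1) = max -> 0.052429
  V(0,0) = exp(-r*dt) * [p*0.350234 + (1-p)*0.052429] = 0.183377; exercise = 0.000000; V(0,0) = max -> 0.183377


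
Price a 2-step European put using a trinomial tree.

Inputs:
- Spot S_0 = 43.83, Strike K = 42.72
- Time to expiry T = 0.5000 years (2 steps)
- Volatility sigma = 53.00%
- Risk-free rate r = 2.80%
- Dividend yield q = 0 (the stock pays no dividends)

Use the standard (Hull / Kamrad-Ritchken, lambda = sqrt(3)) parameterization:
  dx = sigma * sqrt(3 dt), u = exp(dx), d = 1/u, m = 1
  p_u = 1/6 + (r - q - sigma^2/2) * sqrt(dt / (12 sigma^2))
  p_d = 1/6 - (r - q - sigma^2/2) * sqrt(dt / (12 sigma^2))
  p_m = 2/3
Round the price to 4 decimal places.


Answer: Price = V(0,0) = 4.8648

Derivation:
dt = T/N = 0.250000; dx = sigma*sqrt(3*dt) = 0.458993
u = exp(dx) = 1.582480; d = 1/u = 0.631919
p_u = 0.136043, p_m = 0.666667, p_d = 0.197291
Discount per step: exp(-r*dt) = 0.993024
Stock lattice S(k, j) with j the centered position index:
  k=0: S(0,+0) = 43.8300
  k=1: S(1,-1) = 27.6970; S(1,+0) = 43.8300; S(1,+1) = 69.3601
  k=2: S(2,-2) = 17.5023; S(2,-1) = 27.6970; S(2,+0) = 43.8300; S(2,+1) = 69.3601; S(2,+2) = 109.7610
Terminal payoffs V(N, j) = max(K - S_T, 0):
  V(2,-2) = 25.217713; V(2,-1) = 15.022974; V(2,+0) = 0.000000; V(2,+1) = 0.000000; V(2,+2) = 0.000000
Backward induction: V(k, j) = exp(-r*dt) * [p_u * V(k+1, j+1) + p_m * V(k+1, j) + p_d * V(k+1, j-1)]
  V(1,-1) = exp(-r*dt) * [p_u*0.000000 + p_m*15.022974 + p_d*25.217713] = 14.885970
  V(1,+0) = exp(-r*dt) * [p_u*0.000000 + p_m*0.000000 + p_d*15.022974] = 2.943219
  V(1,+1) = exp(-r*dt) * [p_u*0.000000 + p_m*0.000000 + p_d*0.000000] = 0.000000
  V(0,+0) = exp(-r*dt) * [p_u*0.000000 + p_m*2.943219 + p_d*14.885970] = 4.864837


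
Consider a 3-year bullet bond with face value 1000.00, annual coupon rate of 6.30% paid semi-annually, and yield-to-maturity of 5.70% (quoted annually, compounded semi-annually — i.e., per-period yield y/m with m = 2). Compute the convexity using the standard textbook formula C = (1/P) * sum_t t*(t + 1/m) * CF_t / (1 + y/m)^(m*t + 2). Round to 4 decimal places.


Coupon per period c = face * coupon_rate / m = 31.500000
Periods per year m = 2; per-period yield y/m = 0.028500
Number of cashflows N = 6
Cashflows (t years, CF_t, discount factor 1/(1+y/m)^(m*t), PV):
  t = 0.5000: CF_t = 31.500000, DF = 0.972290, PV = 30.627127
  t = 1.0000: CF_t = 31.500000, DF = 0.945347, PV = 29.778441
  t = 1.5000: CF_t = 31.500000, DF = 0.919152, PV = 28.953273
  t = 2.0000: CF_t = 31.500000, DF = 0.893682, PV = 28.150970
  t = 2.5000: CF_t = 31.500000, DF = 0.868917, PV = 27.370900
  t = 3.0000: CF_t = 1031.500000, DF = 0.844840, PV = 871.451970
Price P = sum_t PV_t = 1016.332682
Convexity numerator sum_t t*(t + 1/m) * CF_t / (1+y/m)^(m*t + 2):
  t = 0.5000: term = 14.476637
  t = 1.0000: term = 42.226456
  t = 1.5000: term = 82.112699
  t = 2.0000: term = 133.062225
  t = 2.5000: term = 194.062555
  t = 3.0000: term = 8650.160449
Convexity = (1/P) * sum = 9116.101021 / 1016.332682 = 8.969603

Answer: Convexity = 8.9696


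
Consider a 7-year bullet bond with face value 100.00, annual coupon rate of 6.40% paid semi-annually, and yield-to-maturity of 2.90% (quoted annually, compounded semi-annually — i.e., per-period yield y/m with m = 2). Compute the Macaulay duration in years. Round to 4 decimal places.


Answer: Macaulay duration = 5.8886 years

Derivation:
Coupon per period c = face * coupon_rate / m = 3.200000
Periods per year m = 2; per-period yield y/m = 0.014500
Number of cashflows N = 14
Cashflows (t years, CF_t, discount factor 1/(1+y/m)^(m*t), PV):
  t = 0.5000: CF_t = 3.200000, DF = 0.985707, PV = 3.154263
  t = 1.0000: CF_t = 3.200000, DF = 0.971619, PV = 3.109180
  t = 1.5000: CF_t = 3.200000, DF = 0.957732, PV = 3.064741
  t = 2.0000: CF_t = 3.200000, DF = 0.944043, PV = 3.020938
  t = 2.5000: CF_t = 3.200000, DF = 0.930550, PV = 2.977760
  t = 3.0000: CF_t = 3.200000, DF = 0.917250, PV = 2.935200
  t = 3.5000: CF_t = 3.200000, DF = 0.904140, PV = 2.893248
  t = 4.0000: CF_t = 3.200000, DF = 0.891217, PV = 2.851895
  t = 4.5000: CF_t = 3.200000, DF = 0.878479, PV = 2.811134
  t = 5.0000: CF_t = 3.200000, DF = 0.865923, PV = 2.770955
  t = 5.5000: CF_t = 3.200000, DF = 0.853547, PV = 2.731350
  t = 6.0000: CF_t = 3.200000, DF = 0.841347, PV = 2.692312
  t = 6.5000: CF_t = 3.200000, DF = 0.829322, PV = 2.653831
  t = 7.0000: CF_t = 103.200000, DF = 0.817469, PV = 84.362799
Price P = sum_t PV_t = 122.029606
Macaulay numerator sum_t t * PV_t:
  t * PV_t at t = 0.5000: 1.577132
  t * PV_t at t = 1.0000: 3.109180
  t * PV_t at t = 1.5000: 4.597112
  t * PV_t at t = 2.0000: 6.041875
  t * PV_t at t = 2.5000: 7.444401
  t * PV_t at t = 3.0000: 8.805599
  t * PV_t at t = 3.5000: 10.126367
  t * PV_t at t = 4.0000: 11.407581
  t * PV_t at t = 4.5000: 12.650102
  t * PV_t at t = 5.0000: 13.854775
  t * PV_t at t = 5.5000: 15.022427
  t * PV_t at t = 6.0000: 16.153871
  t * PV_t at t = 6.5000: 17.249903
  t * PV_t at t = 7.0000: 590.539590
Macaulay duration D = (sum_t t * PV_t) / P = 718.579915 / 122.029606 = 5.888570


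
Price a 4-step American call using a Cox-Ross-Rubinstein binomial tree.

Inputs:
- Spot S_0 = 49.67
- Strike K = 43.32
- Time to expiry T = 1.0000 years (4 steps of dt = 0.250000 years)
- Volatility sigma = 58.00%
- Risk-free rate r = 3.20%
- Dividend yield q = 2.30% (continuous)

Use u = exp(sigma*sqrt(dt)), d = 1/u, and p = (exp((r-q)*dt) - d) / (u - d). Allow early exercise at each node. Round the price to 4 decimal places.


dt = T/N = 0.250000
u = exp(sigma*sqrt(dt)) = 1.336427; d = 1/u = 0.748264
p = (exp((r-q)*dt) - d) / (u - d) = 0.431834
Discount per step: exp(-r*dt) = 0.992032
Stock lattice S(k, i) with i counting down-moves:
  k=0: S(0,0) = 49.6700
  k=1: S(1,0) = 66.3804; S(1,1) = 37.1663
  k=2: S(2,0) = 88.7125; S(2,1) = 49.6700; S(2,2) = 27.8102
  k=3: S(3,0) = 118.5579; S(3,1) = 66.3804; S(3,2) = 37.1663; S(3,3) = 20.8093
  k=4: S(4,0) = 158.4440; S(4,1) = 88.7125; S(4,2) = 49.6700; S(4,3) = 27.8102; S(4,4) = 15.5709
Terminal payoffs V(N, i) = max(S_T - K, 0):
  V(4,0) = 115.123986; V(4,1) = 45.392529; V(4,2) = 6.350000; V(4,3) = 0.000000; V(4,4) = 0.000000
Backward induction: V(k, i) = exp(-r*dt) * [p * V(k+1, i) + (1-p) * V(k+1, i+1)]; then take max(V_cont, immediate exercise) for American.
  V(3,0) = exp(-r*dt) * [p*115.123986 + (1-p)*45.392529] = 74.903288; exercise = 75.237862; V(3,0) = max -> 75.237862
  V(3,1) = exp(-r*dt) * [p*45.392529 + (1-p)*6.350000] = 23.024939; exercise = 23.060353; V(3,1) = max -> 23.060353
  V(3,2) = exp(-r*dt) * [p*6.350000 + (1-p)*0.000000] = 2.720294; exercise = 0.000000; V(3,2) = max -> 2.720294
  V(3,3) = exp(-r*dt) * [p*0.000000 + (1-p)*0.000000] = 0.000000; exercise = 0.000000; V(3,3) = max -> 0.000000
  V(2,0) = exp(-r*dt) * [p*75.237862 + (1-p)*23.060353] = 45.229073; exercise = 45.392529; V(2,0) = max -> 45.392529
  V(2,1) = exp(-r*dt) * [p*23.060353 + (1-p)*2.720294] = 11.412152; exercise = 6.350000; V(2,1) = max -> 11.412152
  V(2,2) = exp(-r*dt) * [p*2.720294 + (1-p)*0.000000] = 1.165354; exercise = 0.000000; V(2,2) = max -> 1.165354
  V(1,0) = exp(-r*dt) * [p*45.392529 + (1-p)*11.412152] = 25.878166; exercise = 23.060353; V(1,0) = max -> 25.878166
  V(1,1) = exp(-r*dt) * [p*11.412152 + (1-p)*1.165354] = 5.545723; exercise = 0.000000; V(1,1) = max -> 5.545723
  V(0,0) = exp(-r*dt) * [p*25.878166 + (1-p)*5.545723] = 14.211805; exercise = 6.350000; V(0,0) = max -> 14.211805

Answer: Price = V(0,0) = 14.2118


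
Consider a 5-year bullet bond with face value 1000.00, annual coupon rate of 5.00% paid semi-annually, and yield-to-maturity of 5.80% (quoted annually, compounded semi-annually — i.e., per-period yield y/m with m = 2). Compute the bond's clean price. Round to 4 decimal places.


Coupon per period c = face * coupon_rate / m = 25.000000
Periods per year m = 2; per-period yield y/m = 0.029000
Number of cashflows N = 10
Cashflows (t years, CF_t, discount factor 1/(1+y/m)^(m*t), PV):
  t = 0.5000: CF_t = 25.000000, DF = 0.971817, PV = 24.295432
  t = 1.0000: CF_t = 25.000000, DF = 0.944429, PV = 23.610722
  t = 1.5000: CF_t = 25.000000, DF = 0.917812, PV = 22.945308
  t = 2.0000: CF_t = 25.000000, DF = 0.891946, PV = 22.298647
  t = 2.5000: CF_t = 25.000000, DF = 0.866808, PV = 21.670211
  t = 3.0000: CF_t = 25.000000, DF = 0.842379, PV = 21.059486
  t = 3.5000: CF_t = 25.000000, DF = 0.818639, PV = 20.465972
  t = 4.0000: CF_t = 25.000000, DF = 0.795567, PV = 19.889186
  t = 4.5000: CF_t = 25.000000, DF = 0.773146, PV = 19.328655
  t = 5.0000: CF_t = 1025.000000, DF = 0.751357, PV = 770.140775
Price P = sum_t PV_t = 965.704394

Answer: Price = 965.7044


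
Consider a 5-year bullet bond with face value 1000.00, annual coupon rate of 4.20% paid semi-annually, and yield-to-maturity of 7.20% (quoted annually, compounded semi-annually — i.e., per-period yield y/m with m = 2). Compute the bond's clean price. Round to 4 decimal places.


Answer: Price = 875.8773

Derivation:
Coupon per period c = face * coupon_rate / m = 21.000000
Periods per year m = 2; per-period yield y/m = 0.036000
Number of cashflows N = 10
Cashflows (t years, CF_t, discount factor 1/(1+y/m)^(m*t), PV):
  t = 0.5000: CF_t = 21.000000, DF = 0.965251, PV = 20.270270
  t = 1.0000: CF_t = 21.000000, DF = 0.931709, PV = 19.565898
  t = 1.5000: CF_t = 21.000000, DF = 0.899333, PV = 18.886002
  t = 2.0000: CF_t = 21.000000, DF = 0.868082, PV = 18.229732
  t = 2.5000: CF_t = 21.000000, DF = 0.837917, PV = 17.596266
  t = 3.0000: CF_t = 21.000000, DF = 0.808801, PV = 16.984813
  t = 3.5000: CF_t = 21.000000, DF = 0.780696, PV = 16.394607
  t = 4.0000: CF_t = 21.000000, DF = 0.753567, PV = 15.824910
  t = 4.5000: CF_t = 21.000000, DF = 0.727381, PV = 15.275010
  t = 5.0000: CF_t = 1021.000000, DF = 0.702106, PV = 716.849832
Price P = sum_t PV_t = 875.877339


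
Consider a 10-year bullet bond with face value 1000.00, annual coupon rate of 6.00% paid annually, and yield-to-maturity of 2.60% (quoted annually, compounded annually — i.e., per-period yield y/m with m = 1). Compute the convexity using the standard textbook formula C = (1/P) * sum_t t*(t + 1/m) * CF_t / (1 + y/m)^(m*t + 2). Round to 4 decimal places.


Answer: Convexity = 78.2576

Derivation:
Coupon per period c = face * coupon_rate / m = 60.000000
Periods per year m = 1; per-period yield y/m = 0.026000
Number of cashflows N = 10
Cashflows (t years, CF_t, discount factor 1/(1+y/m)^(m*t), PV):
  t = 1.0000: CF_t = 60.000000, DF = 0.974659, PV = 58.479532
  t = 2.0000: CF_t = 60.000000, DF = 0.949960, PV = 56.997595
  t = 3.0000: CF_t = 60.000000, DF = 0.925887, PV = 55.553211
  t = 4.0000: CF_t = 60.000000, DF = 0.902424, PV = 54.145430
  t = 5.0000: CF_t = 60.000000, DF = 0.879555, PV = 52.773324
  t = 6.0000: CF_t = 60.000000, DF = 0.857266, PV = 51.435988
  t = 7.0000: CF_t = 60.000000, DF = 0.835542, PV = 50.132542
  t = 8.0000: CF_t = 60.000000, DF = 0.814369, PV = 48.862127
  t = 9.0000: CF_t = 60.000000, DF = 0.793732, PV = 47.623905
  t = 10.0000: CF_t = 1060.000000, DF = 0.773618, PV = 820.034752
Price P = sum_t PV_t = 1296.038405
Convexity numerator sum_t t*(t + 1/m) * CF_t / (1+y/m)^(m*t + 2):
  t = 1.0000: term = 111.106422
  t = 2.0000: term = 324.872580
  t = 3.0000: term = 633.279883
  t = 4.0000: term = 1028.719759
  t = 5.0000: term = 1503.976255
  t = 6.0000: term = 2052.209315
  t = 7.0000: term = 2666.938681
  t = 8.0000: term = 3342.028422
  t = 9.0000: term = 4071.672055
  t = 10.0000: term = 85690.015446
Convexity = (1/P) * sum = 101424.818819 / 1296.038405 = 78.257572


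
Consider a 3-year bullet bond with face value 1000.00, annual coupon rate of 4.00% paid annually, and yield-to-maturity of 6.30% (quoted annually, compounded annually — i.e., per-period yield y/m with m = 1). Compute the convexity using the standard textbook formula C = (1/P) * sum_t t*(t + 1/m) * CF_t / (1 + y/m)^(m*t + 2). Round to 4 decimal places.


Coupon per period c = face * coupon_rate / m = 40.000000
Periods per year m = 1; per-period yield y/m = 0.063000
Number of cashflows N = 3
Cashflows (t years, CF_t, discount factor 1/(1+y/m)^(m*t), PV):
  t = 1.0000: CF_t = 40.000000, DF = 0.940734, PV = 37.629351
  t = 2.0000: CF_t = 40.000000, DF = 0.884980, PV = 35.399201
  t = 3.0000: CF_t = 1040.000000, DF = 0.832531, PV = 865.831827
Price P = sum_t PV_t = 938.860379
Convexity numerator sum_t t*(t + 1/m) * CF_t / (1+y/m)^(m*t + 2):
  t = 1.0000: term = 66.602448
  t = 2.0000: term = 187.965517
  t = 3.0000: term = 9194.926515
Convexity = (1/P) * sum = 9449.494480 / 938.860379 = 10.064856

Answer: Convexity = 10.0649


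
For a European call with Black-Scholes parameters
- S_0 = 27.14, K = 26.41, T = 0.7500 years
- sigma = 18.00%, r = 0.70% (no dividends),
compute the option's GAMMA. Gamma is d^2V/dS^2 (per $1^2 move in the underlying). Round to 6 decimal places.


d1 = 0.2865320623; d2 = 0.1306474897
phi(d1) = 0.3828971573; exp(-qT) = 1.0000000000; exp(-rT) = 0.9947637572
Gamma = exp(-qT) * phi(d1) / (S * sigma * sqrt(T)) = 1.0000000000 * 0.3828971573 / (27.1400 * 0.1800 * 0.8660254038) = 0.090504

Answer: Gamma = 0.090504


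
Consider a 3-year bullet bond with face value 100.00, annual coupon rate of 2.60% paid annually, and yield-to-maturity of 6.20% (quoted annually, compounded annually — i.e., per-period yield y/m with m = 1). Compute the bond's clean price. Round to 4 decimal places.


Coupon per period c = face * coupon_rate / m = 2.600000
Periods per year m = 1; per-period yield y/m = 0.062000
Number of cashflows N = 3
Cashflows (t years, CF_t, discount factor 1/(1+y/m)^(m*t), PV):
  t = 1.0000: CF_t = 2.600000, DF = 0.941620, PV = 2.448211
  t = 2.0000: CF_t = 2.600000, DF = 0.886647, PV = 2.305283
  t = 3.0000: CF_t = 102.600000, DF = 0.834885, PV = 85.659160
Price P = sum_t PV_t = 90.412654

Answer: Price = 90.4127


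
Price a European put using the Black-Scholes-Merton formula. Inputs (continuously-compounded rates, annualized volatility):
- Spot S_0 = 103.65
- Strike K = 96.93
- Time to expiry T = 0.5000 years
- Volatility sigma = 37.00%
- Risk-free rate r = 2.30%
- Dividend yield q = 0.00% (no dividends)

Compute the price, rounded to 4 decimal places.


Answer: Price = 6.9274

Derivation:
d1 = (ln(S/K) + (r - q + 0.5*sigma^2) * T) / (sigma * sqrt(T)) = 0.43097497
d2 = d1 - sigma * sqrt(T) = 0.16934546
exp(-rT) = 0.98856587; exp(-qT) = 1.00000000
P = K * exp(-rT) * N(-d2) - S_0 * exp(-qT) * N(-d1)
N(-d1) = 0.33324328; N(-d2) = 0.43276246
P = 96.9300 * 0.98856587 * 0.43276246 - 103.6500 * 1.00000000 * 0.33324328 = 6.9274


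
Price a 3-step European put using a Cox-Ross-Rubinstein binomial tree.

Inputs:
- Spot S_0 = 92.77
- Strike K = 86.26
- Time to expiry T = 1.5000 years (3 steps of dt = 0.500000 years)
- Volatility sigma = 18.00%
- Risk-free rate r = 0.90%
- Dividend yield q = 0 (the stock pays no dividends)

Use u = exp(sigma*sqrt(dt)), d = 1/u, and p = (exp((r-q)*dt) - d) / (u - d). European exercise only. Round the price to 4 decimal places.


dt = T/N = 0.500000
u = exp(sigma*sqrt(dt)) = 1.135734; d = 1/u = 0.880488
p = (exp((r-q)*dt) - d) / (u - d) = 0.485893
Discount per step: exp(-r*dt) = 0.995510
Stock lattice S(k, i) with i counting down-moves:
  k=0: S(0,0) = 92.7700
  k=1: S(1,0) = 105.3621; S(1,1) = 81.6829
  k=2: S(2,0) = 119.6633; S(2,1) = 92.7700; S(2,2) = 71.9208
  k=3: S(3,0) = 135.9057; S(3,1) = 105.3621; S(3,2) = 81.6829; S(3,3) = 63.3253
Terminal payoffs V(N, i) = max(K - S_T, 0):
  V(3,0) = 0.000000; V(3,1) = 0.000000; V(3,2) = 4.577148; V(3,3) = 22.934655
Backward induction: V(k, i) = exp(-r*dt) * [p * V(k+1, i) + (1-p) * V(k+1, i+1)].
  V(2,0) = exp(-r*dt) * [p*0.000000 + (1-p)*0.000000] = 0.000000
  V(2,1) = exp(-r*dt) * [p*0.000000 + (1-p)*4.577148] = 2.342579
  V(2,2) = exp(-r*dt) * [p*4.577148 + (1-p)*22.934655] = 13.951948
  V(1,0) = exp(-r*dt) * [p*0.000000 + (1-p)*2.342579] = 1.198929
  V(1,1) = exp(-r*dt) * [p*2.342579 + (1-p)*13.951948] = 8.273723
  V(0,0) = exp(-r*dt) * [p*1.198929 + (1-p)*8.273723] = 4.814418

Answer: Price = V(0,0) = 4.8144


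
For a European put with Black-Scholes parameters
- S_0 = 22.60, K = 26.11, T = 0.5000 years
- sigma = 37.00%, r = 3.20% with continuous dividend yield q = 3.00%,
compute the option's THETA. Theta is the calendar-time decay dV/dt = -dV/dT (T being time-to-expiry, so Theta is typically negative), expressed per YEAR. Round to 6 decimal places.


Answer: Theta = -1.954255

Derivation:
d1 = -0.4171680665; d2 = -0.6787975756
phi(d1) = 0.3656959125; exp(-qT) = 0.9851119396; exp(-rT) = 0.9841273201
Theta = -S*exp(-qT)*phi(d1)*sigma/(2*sqrt(T)) + r*K*exp(-rT)*N(-d2) - q*S*exp(-qT)*N(-d1)
N(-d1) = 0.6617222595; N(-d2) = 0.7513669349; sqrt(T) = 0.7071067812
Term 1 = -22.6000 * 0.9851119396 * 0.3656959125 * 0.3700 / (2 * 0.7071067812) = -2.1301042273
Term 2 = 0.0320 * 26.1100 * 0.9841273201 * 0.7513669349 = 0.6178175171
Term 3 = -0.0300 * 22.6000 * 0.9851119396 * 0.6617222595 = -0.4419681980
Theta = -2.1301042273 + (0.6178175171) + (-0.4419681980) = -1.954255


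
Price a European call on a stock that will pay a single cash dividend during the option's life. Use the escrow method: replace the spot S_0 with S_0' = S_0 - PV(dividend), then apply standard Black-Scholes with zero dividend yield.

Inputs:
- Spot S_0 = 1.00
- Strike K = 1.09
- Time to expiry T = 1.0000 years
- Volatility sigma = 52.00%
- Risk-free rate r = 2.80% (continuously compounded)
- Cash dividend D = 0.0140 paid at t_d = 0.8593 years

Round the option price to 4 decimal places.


PV(D) = D * exp(-r * t_d) = 0.0140 * 0.97622674 = 0.01366717
S_0' = S_0 - PV(D) = 1.0000 - 0.01366717 = 0.98633283
d1 = (ln(S_0'/K) + (r + sigma^2/2)*T) / (sigma*sqrt(T)) = 0.12165553
d2 = d1 - sigma*sqrt(T) = -0.39834447
exp(-rT) = 0.97238837
N(d1) = 0.54841408; N(d2) = 0.34518814
C = S_0' * N(d1) - K * exp(-rT) * N(d2) = 0.98633283 * 0.54841408 - 1.0900 * 0.97238837 * 0.34518814 = 0.1751

Answer: Price = 0.1751


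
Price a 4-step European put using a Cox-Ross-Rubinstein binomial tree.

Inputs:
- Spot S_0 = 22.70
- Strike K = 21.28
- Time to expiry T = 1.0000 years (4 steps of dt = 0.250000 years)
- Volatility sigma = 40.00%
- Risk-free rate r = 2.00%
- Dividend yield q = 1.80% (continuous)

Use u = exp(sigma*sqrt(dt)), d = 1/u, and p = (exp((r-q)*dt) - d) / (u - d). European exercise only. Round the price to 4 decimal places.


dt = T/N = 0.250000
u = exp(sigma*sqrt(dt)) = 1.221403; d = 1/u = 0.818731
p = (exp((r-q)*dt) - d) / (u - d) = 0.451408
Discount per step: exp(-r*dt) = 0.995012
Stock lattice S(k, i) with i counting down-moves:
  k=0: S(0,0) = 22.7000
  k=1: S(1,0) = 27.7258; S(1,1) = 18.5852
  k=2: S(2,0) = 33.8644; S(2,1) = 22.7000; S(2,2) = 15.2163
  k=3: S(3,0) = 41.3621; S(3,1) = 27.7258; S(3,2) = 18.5852; S(3,3) = 12.4580
  k=4: S(4,0) = 50.5198; S(4,1) = 33.8644; S(4,2) = 22.7000; S(4,3) = 15.2163; S(4,4) = 10.1998
Terminal payoffs V(N, i) = max(K - S_T, 0):
  V(4,0) = 0.000000; V(4,1) = 0.000000; V(4,2) = 0.000000; V(4,3) = 6.063735; V(4,4) = 11.080233
Backward induction: V(k, i) = exp(-r*dt) * [p * V(k+1, i) + (1-p) * V(k+1, i+1)].
  V(3,0) = exp(-r*dt) * [p*0.000000 + (1-p)*0.000000] = 0.000000
  V(3,1) = exp(-r*dt) * [p*0.000000 + (1-p)*0.000000] = 0.000000
  V(3,2) = exp(-r*dt) * [p*0.000000 + (1-p)*6.063735] = 3.309925
  V(3,3) = exp(-r*dt) * [p*6.063735 + (1-p)*11.080233] = 8.771777
  V(2,0) = exp(-r*dt) * [p*0.000000 + (1-p)*0.000000] = 0.000000
  V(2,1) = exp(-r*dt) * [p*0.000000 + (1-p)*3.309925] = 1.806742
  V(2,2) = exp(-r*dt) * [p*3.309925 + (1-p)*8.771777] = 6.274801
  V(1,0) = exp(-r*dt) * [p*0.000000 + (1-p)*1.806742] = 0.986221
  V(1,1) = exp(-r*dt) * [p*1.806742 + (1-p)*6.274801] = 4.236647
  V(0,0) = exp(-r*dt) * [p*0.986221 + (1-p)*4.236647] = 2.755566

Answer: Price = V(0,0) = 2.7556


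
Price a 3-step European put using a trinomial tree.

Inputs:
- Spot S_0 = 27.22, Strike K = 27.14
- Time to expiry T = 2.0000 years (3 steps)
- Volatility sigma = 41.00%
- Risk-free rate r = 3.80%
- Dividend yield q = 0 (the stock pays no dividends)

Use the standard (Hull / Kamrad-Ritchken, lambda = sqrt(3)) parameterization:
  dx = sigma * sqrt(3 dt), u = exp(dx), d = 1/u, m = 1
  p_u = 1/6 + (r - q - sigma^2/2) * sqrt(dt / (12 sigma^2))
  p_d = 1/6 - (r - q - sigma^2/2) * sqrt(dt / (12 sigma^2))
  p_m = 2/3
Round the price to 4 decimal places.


dt = T/N = 0.666667; dx = sigma*sqrt(3*dt) = 0.579828
u = exp(dx) = 1.785730; d = 1/u = 0.559995
p_u = 0.140193, p_m = 0.666667, p_d = 0.193140
Discount per step: exp(-r*dt) = 0.974985
Stock lattice S(k, j) with j the centered position index:
  k=0: S(0,+0) = 27.2200
  k=1: S(1,-1) = 15.2431; S(1,+0) = 27.2200; S(1,+1) = 48.6076
  k=2: S(2,-2) = 8.5360; S(2,-1) = 15.2431; S(2,+0) = 27.2200; S(2,+1) = 48.6076; S(2,+2) = 86.8000
  k=3: S(3,-3) = 4.7801; S(3,-2) = 8.5360; S(3,-1) = 15.2431; S(3,+0) = 27.2200; S(3,+1) = 48.6076; S(3,+2) = 86.8000; S(3,+3) = 155.0015
Terminal payoffs V(N, j) = max(K - S_T, 0):
  V(3,-3) = 22.359862; V(3,-2) = 18.603963; V(3,-1) = 11.896938; V(3,+0) = 0.000000; V(3,+1) = 0.000000; V(3,+2) = 0.000000; V(3,+3) = 0.000000
Backward induction: V(k, j) = exp(-r*dt) * [p_u * V(k+1, j+1) + p_m * V(k+1, j) + p_d * V(k+1, j-1)]
  V(2,-2) = exp(-r*dt) * [p_u*11.896938 + p_m*18.603963 + p_d*22.359862] = 17.929092
  V(2,-1) = exp(-r*dt) * [p_u*0.000000 + p_m*11.896938 + p_d*18.603963] = 11.236176
  V(2,+0) = exp(-r*dt) * [p_u*0.000000 + p_m*0.000000 + p_d*11.896938] = 2.240296
  V(2,+1) = exp(-r*dt) * [p_u*0.000000 + p_m*0.000000 + p_d*0.000000] = 0.000000
  V(2,+2) = exp(-r*dt) * [p_u*0.000000 + p_m*0.000000 + p_d*0.000000] = 0.000000
  V(1,-1) = exp(-r*dt) * [p_u*2.240296 + p_m*11.236176 + p_d*17.929092] = 10.985822
  V(1,+0) = exp(-r*dt) * [p_u*0.000000 + p_m*2.240296 + p_d*11.236176] = 3.572039
  V(1,+1) = exp(-r*dt) * [p_u*0.000000 + p_m*0.000000 + p_d*2.240296] = 0.421867
  V(0,+0) = exp(-r*dt) * [p_u*0.421867 + p_m*3.572039 + p_d*10.985822] = 4.448178

Answer: Price = V(0,0) = 4.4482


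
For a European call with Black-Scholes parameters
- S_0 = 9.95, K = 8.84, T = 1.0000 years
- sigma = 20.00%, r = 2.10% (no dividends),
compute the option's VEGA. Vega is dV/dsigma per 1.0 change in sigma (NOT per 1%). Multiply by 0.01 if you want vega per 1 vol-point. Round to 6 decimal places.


d1 = 0.7964283726; d2 = 0.5964283726
phi(d1) = 0.2905186197; exp(-qT) = 1.0000000000; exp(-rT) = 0.9792189646
Vega = S * exp(-qT) * phi(d1) * sqrt(T) = 9.9500 * 1.0000000000 * 0.2905186197 * 1.0000000000 = 2.890660

Answer: Vega = 2.890660


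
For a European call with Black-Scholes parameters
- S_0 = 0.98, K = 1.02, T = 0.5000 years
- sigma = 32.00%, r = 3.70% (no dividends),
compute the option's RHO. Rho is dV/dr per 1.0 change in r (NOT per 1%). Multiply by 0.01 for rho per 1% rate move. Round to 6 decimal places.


Answer: Rho = 0.209045

Derivation:
d1 = 0.0180960354; d2 = -0.2081781346
phi(d1) = 0.3988769656; exp(-qT) = 1.0000000000; exp(-rT) = 0.9816700746
N(d2) = 0.4175449403
Rho = K*T*exp(-rT)*N(d2) = 1.0200 * 0.5000 * 0.9816700746 * 0.4175449403 = 0.209045


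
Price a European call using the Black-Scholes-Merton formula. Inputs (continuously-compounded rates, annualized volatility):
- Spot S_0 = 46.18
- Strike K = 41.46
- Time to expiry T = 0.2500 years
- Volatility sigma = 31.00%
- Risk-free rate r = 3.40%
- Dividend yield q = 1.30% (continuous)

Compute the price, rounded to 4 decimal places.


d1 = (ln(S/K) + (r - q + 0.5*sigma^2) * T) / (sigma * sqrt(T)) = 0.80696901
d2 = d1 - sigma * sqrt(T) = 0.65196901
exp(-rT) = 0.99153602; exp(-qT) = 0.99675528
C = S_0 * exp(-qT) * N(d1) - K * exp(-rT) * N(d2)
N(d1) = 0.79015783; N(d2) = 0.74278942
C = 46.1800 * 0.99675528 * 0.79015783 - 41.4600 * 0.99153602 * 0.74278942 = 5.8357

Answer: Price = 5.8357


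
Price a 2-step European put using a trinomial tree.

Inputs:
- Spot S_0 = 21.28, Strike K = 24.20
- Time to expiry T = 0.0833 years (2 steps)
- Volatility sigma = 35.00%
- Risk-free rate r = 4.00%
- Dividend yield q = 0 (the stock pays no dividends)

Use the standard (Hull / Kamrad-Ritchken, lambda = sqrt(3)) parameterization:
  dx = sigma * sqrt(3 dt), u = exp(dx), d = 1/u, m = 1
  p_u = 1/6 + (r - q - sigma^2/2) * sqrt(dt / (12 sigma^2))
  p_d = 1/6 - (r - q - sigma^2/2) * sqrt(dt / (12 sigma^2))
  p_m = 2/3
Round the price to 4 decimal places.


dt = T/N = 0.041650; dx = sigma*sqrt(3*dt) = 0.123719
u = exp(dx) = 1.131698; d = 1/u = 0.883628
p_u = 0.163090, p_m = 0.666667, p_d = 0.170244
Discount per step: exp(-r*dt) = 0.998335
Stock lattice S(k, j) with j the centered position index:
  k=0: S(0,+0) = 21.2800
  k=1: S(1,-1) = 18.8036; S(1,+0) = 21.2800; S(1,+1) = 24.0825
  k=2: S(2,-2) = 16.6154; S(2,-1) = 18.8036; S(2,+0) = 21.2800; S(2,+1) = 24.0825; S(2,+2) = 27.2541
Terminal payoffs V(N, j) = max(K - S_T, 0):
  V(2,-2) = 7.584603; V(2,-1) = 5.396393; V(2,+0) = 2.920000; V(2,+1) = 0.117472; V(2,+2) = 0.000000
Backward induction: V(k, j) = exp(-r*dt) * [p_u * V(k+1, j+1) + p_m * V(k+1, j) + p_d * V(k+1, j-1)]
  V(1,-1) = exp(-r*dt) * [p_u*2.920000 + p_m*5.396393 + p_d*7.584603] = 5.356116
  V(1,+0) = exp(-r*dt) * [p_u*0.117472 + p_m*2.920000 + p_d*5.396393] = 2.879725
  V(1,+1) = exp(-r*dt) * [p_u*0.000000 + p_m*0.117472 + p_d*2.920000] = 0.574468
  V(0,+0) = exp(-r*dt) * [p_u*0.574468 + p_m*2.879725 + p_d*5.356116] = 2.920481

Answer: Price = V(0,0) = 2.9205


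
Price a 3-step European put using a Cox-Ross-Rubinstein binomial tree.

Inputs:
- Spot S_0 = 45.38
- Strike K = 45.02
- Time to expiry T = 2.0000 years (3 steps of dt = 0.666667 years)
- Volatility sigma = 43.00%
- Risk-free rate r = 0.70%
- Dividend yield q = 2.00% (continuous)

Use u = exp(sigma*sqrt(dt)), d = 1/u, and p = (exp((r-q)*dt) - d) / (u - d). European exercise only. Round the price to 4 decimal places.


dt = T/N = 0.666667
u = exp(sigma*sqrt(dt)) = 1.420620; d = 1/u = 0.703918
p = (exp((r-q)*dt) - d) / (u - d) = 0.401077
Discount per step: exp(-r*dt) = 0.995344
Stock lattice S(k, i) with i counting down-moves:
  k=0: S(0,0) = 45.3800
  k=1: S(1,0) = 64.4677; S(1,1) = 31.9438
  k=2: S(2,0) = 91.5842; S(2,1) = 45.3800; S(2,2) = 22.4858
  k=3: S(3,0) = 130.1063; S(3,1) = 64.4677; S(3,2) = 31.9438; S(3,3) = 15.8282
Terminal payoffs V(N, i) = max(K - S_T, 0):
  V(3,0) = 0.000000; V(3,1) = 0.000000; V(3,2) = 13.076205; V(3,3) = 29.191836
Backward induction: V(k, i) = exp(-r*dt) * [p * V(k+1, i) + (1-p) * V(k+1, i+1)].
  V(2,0) = exp(-r*dt) * [p*0.000000 + (1-p)*0.000000] = 0.000000
  V(2,1) = exp(-r*dt) * [p*0.000000 + (1-p)*13.076205] = 7.795176
  V(2,2) = exp(-r*dt) * [p*13.076205 + (1-p)*29.191836] = 22.622408
  V(1,0) = exp(-r*dt) * [p*0.000000 + (1-p)*7.795176] = 4.646973
  V(1,1) = exp(-r*dt) * [p*7.795176 + (1-p)*22.622408] = 16.597907
  V(0,0) = exp(-r*dt) * [p*4.646973 + (1-p)*16.597907] = 11.749701

Answer: Price = V(0,0) = 11.7497


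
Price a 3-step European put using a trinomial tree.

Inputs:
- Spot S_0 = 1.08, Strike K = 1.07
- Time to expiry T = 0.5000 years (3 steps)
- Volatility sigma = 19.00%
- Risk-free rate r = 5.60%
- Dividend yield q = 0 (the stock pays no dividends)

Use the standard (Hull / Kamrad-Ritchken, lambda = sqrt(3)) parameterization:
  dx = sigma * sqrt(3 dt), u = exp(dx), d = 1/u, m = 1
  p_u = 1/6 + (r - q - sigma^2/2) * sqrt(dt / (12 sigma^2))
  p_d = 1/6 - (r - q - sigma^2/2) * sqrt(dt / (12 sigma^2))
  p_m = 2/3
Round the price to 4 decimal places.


dt = T/N = 0.166667; dx = sigma*sqrt(3*dt) = 0.134350
u = exp(dx) = 1.143793; d = 1/u = 0.874284
p_u = 0.190206, p_m = 0.666667, p_d = 0.143127
Discount per step: exp(-r*dt) = 0.990710
Stock lattice S(k, j) with j the centered position index:
  k=0: S(0,+0) = 1.0800
  k=1: S(1,-1) = 0.9442; S(1,+0) = 1.0800; S(1,+1) = 1.2353
  k=2: S(2,-2) = 0.8255; S(2,-1) = 0.9442; S(2,+0) = 1.0800; S(2,+1) = 1.2353; S(2,+2) = 1.4129
  k=3: S(3,-3) = 0.7217; S(3,-2) = 0.8255; S(3,-1) = 0.9442; S(3,+0) = 1.0800; S(3,+1) = 1.2353; S(3,+2) = 1.4129; S(3,+3) = 1.6161
Terminal payoffs V(N, j) = max(K - S_T, 0):
  V(3,-3) = 0.348260; V(3,-2) = 0.244478; V(3,-1) = 0.125774; V(3,+0) = 0.000000; V(3,+1) = 0.000000; V(3,+2) = 0.000000; V(3,+3) = 0.000000
Backward induction: V(k, j) = exp(-r*dt) * [p_u * V(k+1, j+1) + p_m * V(k+1, j) + p_d * V(k+1, j-1)]
  V(2,-2) = exp(-r*dt) * [p_u*0.125774 + p_m*0.244478 + p_d*0.348260] = 0.234554
  V(2,-1) = exp(-r*dt) * [p_u*0.000000 + p_m*0.125774 + p_d*0.244478] = 0.117737
  V(2,+0) = exp(-r*dt) * [p_u*0.000000 + p_m*0.000000 + p_d*0.125774] = 0.017834
  V(2,+1) = exp(-r*dt) * [p_u*0.000000 + p_m*0.000000 + p_d*0.000000] = 0.000000
  V(2,+2) = exp(-r*dt) * [p_u*0.000000 + p_m*0.000000 + p_d*0.000000] = 0.000000
  V(1,-1) = exp(-r*dt) * [p_u*0.017834 + p_m*0.117737 + p_d*0.234554] = 0.114382
  V(1,+0) = exp(-r*dt) * [p_u*0.000000 + p_m*0.017834 + p_d*0.117737] = 0.028474
  V(1,+1) = exp(-r*dt) * [p_u*0.000000 + p_m*0.000000 + p_d*0.017834] = 0.002529
  V(0,+0) = exp(-r*dt) * [p_u*0.002529 + p_m*0.028474 + p_d*0.114382] = 0.035502

Answer: Price = V(0,0) = 0.0355


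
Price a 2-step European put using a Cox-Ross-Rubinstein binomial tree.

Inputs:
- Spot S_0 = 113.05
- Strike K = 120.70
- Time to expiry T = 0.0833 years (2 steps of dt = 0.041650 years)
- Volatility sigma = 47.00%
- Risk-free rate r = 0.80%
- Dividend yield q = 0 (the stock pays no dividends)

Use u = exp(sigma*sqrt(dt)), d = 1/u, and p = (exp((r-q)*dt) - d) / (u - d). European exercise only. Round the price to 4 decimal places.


Answer: Price = V(0,0) = 11.2781

Derivation:
dt = T/N = 0.041650
u = exp(sigma*sqrt(dt)) = 1.100670; d = 1/u = 0.908537
p = (exp((r-q)*dt) - d) / (u - d) = 0.477773
Discount per step: exp(-r*dt) = 0.999667
Stock lattice S(k, i) with i counting down-moves:
  k=0: S(0,0) = 113.0500
  k=1: S(1,0) = 124.4308; S(1,1) = 102.7102
  k=2: S(2,0) = 136.9572; S(2,1) = 113.0500; S(2,2) = 93.3160
Terminal payoffs V(N, i) = max(K - S_T, 0):
  V(2,0) = 0.000000; V(2,1) = 7.650000; V(2,2) = 27.383972
Backward induction: V(k, i) = exp(-r*dt) * [p * V(k+1, i) + (1-p) * V(k+1, i+1)].
  V(1,0) = exp(-r*dt) * [p*0.000000 + (1-p)*7.650000] = 3.993705
  V(1,1) = exp(-r*dt) * [p*7.650000 + (1-p)*27.383972] = 17.949630
  V(0,0) = exp(-r*dt) * [p*3.993705 + (1-p)*17.949630] = 11.278106
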